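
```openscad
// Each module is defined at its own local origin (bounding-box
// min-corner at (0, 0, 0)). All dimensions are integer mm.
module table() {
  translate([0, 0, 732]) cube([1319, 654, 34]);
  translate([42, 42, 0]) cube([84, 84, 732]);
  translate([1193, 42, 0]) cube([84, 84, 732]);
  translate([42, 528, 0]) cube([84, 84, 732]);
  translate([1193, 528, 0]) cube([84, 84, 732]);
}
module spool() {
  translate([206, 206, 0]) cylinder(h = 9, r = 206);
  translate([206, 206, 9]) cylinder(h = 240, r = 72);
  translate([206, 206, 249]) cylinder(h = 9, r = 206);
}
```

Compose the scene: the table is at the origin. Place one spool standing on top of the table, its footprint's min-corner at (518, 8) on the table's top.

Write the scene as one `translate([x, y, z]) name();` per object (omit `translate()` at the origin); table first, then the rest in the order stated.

table();
translate([518, 8, 766]) spool();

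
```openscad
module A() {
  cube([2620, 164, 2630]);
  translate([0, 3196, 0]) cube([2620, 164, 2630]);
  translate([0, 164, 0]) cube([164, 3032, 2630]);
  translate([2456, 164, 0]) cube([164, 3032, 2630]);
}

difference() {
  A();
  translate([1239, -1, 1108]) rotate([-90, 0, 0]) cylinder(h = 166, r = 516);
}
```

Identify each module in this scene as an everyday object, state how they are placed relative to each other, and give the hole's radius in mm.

The subtracted cylinder has r = 516 mm.

A is a house frame. The house frame has a circular hole through its front wall. The hole's radius is 516 mm.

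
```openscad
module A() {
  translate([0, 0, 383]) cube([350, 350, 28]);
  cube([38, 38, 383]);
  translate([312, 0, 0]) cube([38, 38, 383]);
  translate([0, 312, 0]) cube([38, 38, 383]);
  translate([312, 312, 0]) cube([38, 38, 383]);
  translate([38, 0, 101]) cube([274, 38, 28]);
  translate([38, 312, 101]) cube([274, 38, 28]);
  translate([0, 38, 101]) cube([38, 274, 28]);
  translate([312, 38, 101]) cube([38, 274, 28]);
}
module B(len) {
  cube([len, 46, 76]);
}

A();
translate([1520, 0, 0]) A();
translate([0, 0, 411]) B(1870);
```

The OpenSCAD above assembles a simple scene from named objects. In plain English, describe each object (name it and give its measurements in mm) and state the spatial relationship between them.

A is a four-legged stool. The seat is a 350×350×28 mm slab whose top surface is at z = 411 mm; four square legs, each 38×38 mm in cross-section, run from the floor (z = 0) to the underside of the seat, each flush with a corner of the seat. Four stretchers, 38 mm wide and 28 mm tall, connect adjacent legs with their undersides at z = 101 mm, each running between the inner faces of the legs it joins and aligned with the legs' outer faces on the other axis.

B is a rectangular beam 1870 mm long (x), 46 mm deep (y), 76 mm thick (z).

The beam spans the tops of two stools placed 1170 mm apart, resting at z = 411 mm.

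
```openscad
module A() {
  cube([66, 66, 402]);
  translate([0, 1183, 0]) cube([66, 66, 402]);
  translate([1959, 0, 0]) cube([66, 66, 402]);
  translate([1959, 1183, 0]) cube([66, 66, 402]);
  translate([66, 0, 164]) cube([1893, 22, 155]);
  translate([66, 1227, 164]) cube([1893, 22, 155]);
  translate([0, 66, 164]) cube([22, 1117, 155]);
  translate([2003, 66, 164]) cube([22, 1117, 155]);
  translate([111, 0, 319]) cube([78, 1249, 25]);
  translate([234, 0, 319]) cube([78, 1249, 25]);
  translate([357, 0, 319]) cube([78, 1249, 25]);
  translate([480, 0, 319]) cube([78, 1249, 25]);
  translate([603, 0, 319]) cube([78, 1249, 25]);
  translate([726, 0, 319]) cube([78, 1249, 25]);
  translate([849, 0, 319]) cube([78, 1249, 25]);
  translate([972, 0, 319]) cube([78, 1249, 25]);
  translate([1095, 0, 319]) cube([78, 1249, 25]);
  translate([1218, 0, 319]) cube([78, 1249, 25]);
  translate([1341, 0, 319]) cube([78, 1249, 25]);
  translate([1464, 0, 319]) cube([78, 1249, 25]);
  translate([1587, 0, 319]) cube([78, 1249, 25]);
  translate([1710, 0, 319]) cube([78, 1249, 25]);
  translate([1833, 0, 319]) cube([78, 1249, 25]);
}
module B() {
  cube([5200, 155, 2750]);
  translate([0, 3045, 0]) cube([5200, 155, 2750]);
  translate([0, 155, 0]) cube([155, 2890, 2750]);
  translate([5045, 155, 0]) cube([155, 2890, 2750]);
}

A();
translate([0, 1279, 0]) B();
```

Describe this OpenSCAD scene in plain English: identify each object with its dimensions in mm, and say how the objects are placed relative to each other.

A is a bed frame 2025 mm long (x) by 1249 mm wide (y). Four 66×66 mm corner posts, 402 mm tall, at the corners of the footprint. Four rails of 22 mm thickness and 155 mm height run between adjacent posts with their undersides at z = 164 mm, their outer faces flush with the outside of the frame (the two x-running rails run between the posts' inner faces; the two y-running rails run between the posts' inner faces). 15 slats, each 78 mm wide (x) and 25 mm thick, lie across the top of the two x-running rails, running the full 1249 mm width of the frame in y; the slats are evenly spaced along x between the inner faces of the end posts with equal gaps (rounded down to the nearest mm) at the −x end and between each pair — any rounding remainder accumulates at the +x end.

B is a box-shaped house frame (walls only): outside footprint 5200×3200 mm, wall height 2750 mm, wall thickness 155 mm. The two y-facing walls run the full x-width; the two x-facing walls fit between the inner faces of the y-facing walls.

The house frame is on the floor beside the bed frame on its +y side.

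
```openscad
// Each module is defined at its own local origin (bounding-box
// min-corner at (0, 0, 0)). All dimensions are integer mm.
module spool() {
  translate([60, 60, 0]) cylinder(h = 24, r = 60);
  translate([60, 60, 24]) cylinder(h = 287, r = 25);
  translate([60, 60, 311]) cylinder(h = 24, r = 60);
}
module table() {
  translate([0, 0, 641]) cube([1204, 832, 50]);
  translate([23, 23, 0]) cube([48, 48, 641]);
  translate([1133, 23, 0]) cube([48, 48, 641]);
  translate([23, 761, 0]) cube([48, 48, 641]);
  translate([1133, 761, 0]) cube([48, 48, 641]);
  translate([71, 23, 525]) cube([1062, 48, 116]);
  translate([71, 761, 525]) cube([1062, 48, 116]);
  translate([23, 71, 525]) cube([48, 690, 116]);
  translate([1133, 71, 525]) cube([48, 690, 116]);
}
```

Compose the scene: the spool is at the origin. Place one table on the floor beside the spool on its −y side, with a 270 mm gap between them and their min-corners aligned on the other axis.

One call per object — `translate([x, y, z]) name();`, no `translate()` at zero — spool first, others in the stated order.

spool();
translate([0, -1102, 0]) table();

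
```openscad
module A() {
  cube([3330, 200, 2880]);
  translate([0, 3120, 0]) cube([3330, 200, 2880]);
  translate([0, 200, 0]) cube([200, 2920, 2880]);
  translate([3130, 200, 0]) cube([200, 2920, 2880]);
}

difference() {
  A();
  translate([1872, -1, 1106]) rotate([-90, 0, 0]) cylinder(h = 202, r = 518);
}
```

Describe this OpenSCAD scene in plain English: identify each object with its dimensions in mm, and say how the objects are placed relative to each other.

A is a box-shaped house frame (walls only): outside footprint 3330×3320 mm, wall height 2880 mm, wall thickness 200 mm. The two y-facing walls run the full x-width; the two x-facing walls fit between the inner faces of the y-facing walls.

The house frame has a circular hole of radius 518 mm through its front wall, centred at (x = 1872, z = 1106).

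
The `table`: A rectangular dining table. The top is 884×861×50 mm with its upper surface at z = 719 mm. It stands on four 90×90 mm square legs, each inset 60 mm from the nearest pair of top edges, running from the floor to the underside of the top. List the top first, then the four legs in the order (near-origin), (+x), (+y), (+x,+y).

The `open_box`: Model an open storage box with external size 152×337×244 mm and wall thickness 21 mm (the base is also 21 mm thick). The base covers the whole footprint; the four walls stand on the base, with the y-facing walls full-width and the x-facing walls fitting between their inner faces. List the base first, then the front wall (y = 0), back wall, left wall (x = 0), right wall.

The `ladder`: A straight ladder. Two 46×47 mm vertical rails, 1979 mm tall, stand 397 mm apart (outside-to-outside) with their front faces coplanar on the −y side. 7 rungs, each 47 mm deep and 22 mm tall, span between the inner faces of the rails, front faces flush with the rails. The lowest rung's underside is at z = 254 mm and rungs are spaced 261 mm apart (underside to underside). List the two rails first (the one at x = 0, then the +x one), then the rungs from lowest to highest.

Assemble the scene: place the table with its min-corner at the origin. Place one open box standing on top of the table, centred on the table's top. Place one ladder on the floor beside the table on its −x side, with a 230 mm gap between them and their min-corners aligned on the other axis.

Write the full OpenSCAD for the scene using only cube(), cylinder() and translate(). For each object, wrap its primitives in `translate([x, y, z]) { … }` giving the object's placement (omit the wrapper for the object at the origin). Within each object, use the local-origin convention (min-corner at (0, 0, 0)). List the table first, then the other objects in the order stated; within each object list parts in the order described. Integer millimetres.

translate([0, 0, 669]) cube([884, 861, 50]);
translate([60, 60, 0]) cube([90, 90, 669]);
translate([734, 60, 0]) cube([90, 90, 669]);
translate([60, 711, 0]) cube([90, 90, 669]);
translate([734, 711, 0]) cube([90, 90, 669]);
translate([366, 262, 719]) {
  cube([152, 337, 21]);
  translate([0, 0, 21]) cube([152, 21, 223]);
  translate([0, 316, 21]) cube([152, 21, 223]);
  translate([0, 21, 21]) cube([21, 295, 223]);
  translate([131, 21, 21]) cube([21, 295, 223]);
}
translate([-627, 0, 0]) {
  cube([46, 47, 1979]);
  translate([351, 0, 0]) cube([46, 47, 1979]);
  translate([46, 0, 254]) cube([305, 47, 22]);
  translate([46, 0, 515]) cube([305, 47, 22]);
  translate([46, 0, 776]) cube([305, 47, 22]);
  translate([46, 0, 1037]) cube([305, 47, 22]);
  translate([46, 0, 1298]) cube([305, 47, 22]);
  translate([46, 0, 1559]) cube([305, 47, 22]);
  translate([46, 0, 1820]) cube([305, 47, 22]);
}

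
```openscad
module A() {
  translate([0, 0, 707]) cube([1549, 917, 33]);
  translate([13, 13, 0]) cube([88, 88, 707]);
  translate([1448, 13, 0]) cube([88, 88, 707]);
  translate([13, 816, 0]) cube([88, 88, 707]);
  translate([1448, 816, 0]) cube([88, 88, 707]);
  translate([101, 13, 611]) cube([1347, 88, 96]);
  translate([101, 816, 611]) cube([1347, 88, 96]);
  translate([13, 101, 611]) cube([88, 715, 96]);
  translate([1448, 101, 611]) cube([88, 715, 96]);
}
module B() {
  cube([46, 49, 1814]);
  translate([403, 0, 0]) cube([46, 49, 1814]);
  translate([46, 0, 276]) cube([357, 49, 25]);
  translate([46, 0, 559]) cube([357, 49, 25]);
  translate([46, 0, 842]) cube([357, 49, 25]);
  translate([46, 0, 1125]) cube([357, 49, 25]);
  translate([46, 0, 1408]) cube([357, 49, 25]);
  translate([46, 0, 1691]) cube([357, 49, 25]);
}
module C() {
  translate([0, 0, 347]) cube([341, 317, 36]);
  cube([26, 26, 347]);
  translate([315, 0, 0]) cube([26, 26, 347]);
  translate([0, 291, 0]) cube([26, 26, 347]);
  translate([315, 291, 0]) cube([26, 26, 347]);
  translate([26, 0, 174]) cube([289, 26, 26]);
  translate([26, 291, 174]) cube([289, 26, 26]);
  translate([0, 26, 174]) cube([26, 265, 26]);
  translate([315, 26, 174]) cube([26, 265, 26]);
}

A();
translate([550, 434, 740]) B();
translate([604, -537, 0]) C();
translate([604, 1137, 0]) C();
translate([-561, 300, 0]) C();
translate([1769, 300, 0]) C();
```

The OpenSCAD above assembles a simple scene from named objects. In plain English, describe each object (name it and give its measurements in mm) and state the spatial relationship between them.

A is a table: top 1549 mm (x) × 917 mm (y), 33 mm thick, upper face at z = 740 mm, on four 88×88 mm square legs, each inset 13 mm from the nearest pair of top edges, running from z = 0 to the bottom of the top. Four apron rails, 88 mm thick and 96 mm tall, run between adjacent legs with their top edges flush with the underside of the top and their outer faces flush with the legs' outer faces.

B is a wooden ladder with two side rails of 46×49 mm section and 1814 mm height, set 449 mm apart overall. Between them run 6 rectangular rungs (49 mm deep, 25 mm thick), front faces flush with the rails' −y face. The bottom of the first rung is 276 mm above the floor and each subsequent rung is 283 mm higher than the one below.

C is a four-legged stool. The seat is 341×317 mm, 36 mm thick, top at z = 383 mm. It stands on four square legs, each 26×26 mm in cross-section, from z = 0 to the seat underside, each flush with a corner of the seat. Four stretchers, 26 mm wide and 26 mm tall, connect adjacent legs with their undersides at z = 174 mm, each running between the inner faces of the legs it joins and aligned with the legs' outer faces on the other axis.

The ladder is on top of the table, centred. Four stools sit around the table at the −y, +y, −x, +x sides.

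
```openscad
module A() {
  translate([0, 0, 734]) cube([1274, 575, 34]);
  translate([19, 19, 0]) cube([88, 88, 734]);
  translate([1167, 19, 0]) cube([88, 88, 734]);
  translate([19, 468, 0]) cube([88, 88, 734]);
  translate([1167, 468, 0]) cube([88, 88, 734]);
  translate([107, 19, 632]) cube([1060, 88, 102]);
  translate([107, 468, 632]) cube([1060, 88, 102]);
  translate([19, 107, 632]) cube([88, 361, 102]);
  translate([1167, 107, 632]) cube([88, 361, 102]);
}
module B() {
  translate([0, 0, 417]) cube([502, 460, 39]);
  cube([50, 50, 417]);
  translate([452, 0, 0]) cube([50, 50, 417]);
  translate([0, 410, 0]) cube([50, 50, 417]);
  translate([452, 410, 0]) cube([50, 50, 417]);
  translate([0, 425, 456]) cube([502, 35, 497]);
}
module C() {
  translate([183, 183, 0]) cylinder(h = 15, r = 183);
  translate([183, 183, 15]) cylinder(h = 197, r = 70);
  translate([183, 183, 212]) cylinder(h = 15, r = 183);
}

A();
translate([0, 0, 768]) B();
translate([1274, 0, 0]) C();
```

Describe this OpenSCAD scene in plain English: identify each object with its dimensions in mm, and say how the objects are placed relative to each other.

A is a table: top 1274 mm (x) × 575 mm (y), 34 mm thick, upper face at z = 768 mm, on four 88×88 mm square legs, each inset 19 mm from the nearest pair of top edges, running from z = 0 to the bottom of the top. Four apron rails, 88 mm thick and 102 mm tall, run between adjacent legs with their top edges flush with the underside of the top and their outer faces flush with the legs' outer faces.

B is a chair: 502×460 mm seat, 39 mm thick, top at z = 456 mm, on four 50 mm square corner legs flush with the seat edges. A 35 mm thick backrest slab spans the full seat width, extending 497 mm above the seat top, its back face flush with the seat's +y edge.

C is a spool: two coaxial disc flanges of radius 183 mm and thickness 15 mm, joined by a core cylinder of radius 70 mm and height 197 mm. The lower flange rests on z = 0 and the three cylinders share a vertical axis.

The chair is on top of the table. The spool is against the table's +x side, with their −y faces flush.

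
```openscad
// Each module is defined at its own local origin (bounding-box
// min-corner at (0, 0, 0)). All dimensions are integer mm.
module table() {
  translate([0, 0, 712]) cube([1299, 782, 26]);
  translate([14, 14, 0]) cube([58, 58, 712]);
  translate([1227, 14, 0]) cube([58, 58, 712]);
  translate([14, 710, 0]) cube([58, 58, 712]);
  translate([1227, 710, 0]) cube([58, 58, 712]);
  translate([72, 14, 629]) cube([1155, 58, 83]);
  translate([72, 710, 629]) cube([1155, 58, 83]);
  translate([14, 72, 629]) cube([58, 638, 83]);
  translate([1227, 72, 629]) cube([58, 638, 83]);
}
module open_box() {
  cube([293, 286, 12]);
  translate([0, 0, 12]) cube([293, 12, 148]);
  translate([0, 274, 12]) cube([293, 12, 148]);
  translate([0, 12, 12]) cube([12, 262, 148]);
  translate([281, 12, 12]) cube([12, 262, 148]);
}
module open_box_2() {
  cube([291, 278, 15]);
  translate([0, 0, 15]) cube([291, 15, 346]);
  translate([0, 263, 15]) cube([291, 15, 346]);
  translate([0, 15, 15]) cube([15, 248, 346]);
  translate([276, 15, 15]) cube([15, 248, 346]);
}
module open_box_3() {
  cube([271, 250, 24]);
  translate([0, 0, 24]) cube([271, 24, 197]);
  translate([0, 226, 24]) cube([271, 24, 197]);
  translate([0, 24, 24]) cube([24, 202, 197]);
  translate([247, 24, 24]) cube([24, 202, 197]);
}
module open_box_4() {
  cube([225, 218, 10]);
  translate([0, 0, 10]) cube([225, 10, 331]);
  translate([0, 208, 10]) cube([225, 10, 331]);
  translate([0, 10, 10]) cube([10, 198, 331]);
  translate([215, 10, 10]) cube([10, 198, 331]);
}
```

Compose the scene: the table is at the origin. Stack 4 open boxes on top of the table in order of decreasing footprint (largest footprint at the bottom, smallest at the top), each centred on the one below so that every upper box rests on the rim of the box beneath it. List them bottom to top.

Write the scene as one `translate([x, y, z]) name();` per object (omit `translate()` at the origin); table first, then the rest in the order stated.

table();
translate([503, 248, 738]) open_box();
translate([504, 252, 898]) open_box_2();
translate([514, 266, 1259]) open_box_3();
translate([537, 282, 1480]) open_box_4();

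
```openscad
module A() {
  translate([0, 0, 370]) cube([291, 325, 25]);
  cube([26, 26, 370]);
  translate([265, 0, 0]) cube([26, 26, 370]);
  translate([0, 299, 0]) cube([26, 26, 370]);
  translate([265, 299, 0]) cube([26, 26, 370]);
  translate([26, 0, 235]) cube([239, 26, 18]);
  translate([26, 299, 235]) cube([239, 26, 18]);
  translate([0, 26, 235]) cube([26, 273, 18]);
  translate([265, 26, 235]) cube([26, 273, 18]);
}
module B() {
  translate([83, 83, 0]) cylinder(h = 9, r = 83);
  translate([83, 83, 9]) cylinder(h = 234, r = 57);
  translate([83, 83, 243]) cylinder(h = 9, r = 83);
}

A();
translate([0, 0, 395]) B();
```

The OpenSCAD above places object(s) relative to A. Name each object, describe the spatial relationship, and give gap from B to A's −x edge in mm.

A is a stool. B is a spool. The spool is on top of the stool. The gap from the spool to the stool's −x edge is 0 mm.

The spool's min-x is at 0; the stool's min-x is 0; gap = 0 mm.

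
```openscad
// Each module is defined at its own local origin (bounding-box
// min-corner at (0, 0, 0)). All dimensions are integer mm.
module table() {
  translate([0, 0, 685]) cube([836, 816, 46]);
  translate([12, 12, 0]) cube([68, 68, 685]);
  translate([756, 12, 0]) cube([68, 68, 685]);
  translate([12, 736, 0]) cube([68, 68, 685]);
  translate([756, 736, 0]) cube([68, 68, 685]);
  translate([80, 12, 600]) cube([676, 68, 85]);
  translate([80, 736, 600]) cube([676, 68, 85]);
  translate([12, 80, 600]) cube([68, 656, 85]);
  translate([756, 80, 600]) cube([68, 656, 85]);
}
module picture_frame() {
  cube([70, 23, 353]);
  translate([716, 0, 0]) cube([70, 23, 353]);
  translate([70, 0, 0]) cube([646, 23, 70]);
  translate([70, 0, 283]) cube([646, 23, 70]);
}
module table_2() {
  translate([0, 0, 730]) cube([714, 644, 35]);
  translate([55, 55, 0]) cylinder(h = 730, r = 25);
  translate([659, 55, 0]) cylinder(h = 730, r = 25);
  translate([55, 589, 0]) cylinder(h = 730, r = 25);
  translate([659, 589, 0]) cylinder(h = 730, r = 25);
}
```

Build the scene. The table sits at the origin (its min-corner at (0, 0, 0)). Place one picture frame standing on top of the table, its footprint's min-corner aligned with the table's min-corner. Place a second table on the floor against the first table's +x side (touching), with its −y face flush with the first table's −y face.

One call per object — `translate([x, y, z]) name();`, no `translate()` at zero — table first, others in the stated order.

table();
translate([0, 0, 731]) picture_frame();
translate([836, 0, 0]) table_2();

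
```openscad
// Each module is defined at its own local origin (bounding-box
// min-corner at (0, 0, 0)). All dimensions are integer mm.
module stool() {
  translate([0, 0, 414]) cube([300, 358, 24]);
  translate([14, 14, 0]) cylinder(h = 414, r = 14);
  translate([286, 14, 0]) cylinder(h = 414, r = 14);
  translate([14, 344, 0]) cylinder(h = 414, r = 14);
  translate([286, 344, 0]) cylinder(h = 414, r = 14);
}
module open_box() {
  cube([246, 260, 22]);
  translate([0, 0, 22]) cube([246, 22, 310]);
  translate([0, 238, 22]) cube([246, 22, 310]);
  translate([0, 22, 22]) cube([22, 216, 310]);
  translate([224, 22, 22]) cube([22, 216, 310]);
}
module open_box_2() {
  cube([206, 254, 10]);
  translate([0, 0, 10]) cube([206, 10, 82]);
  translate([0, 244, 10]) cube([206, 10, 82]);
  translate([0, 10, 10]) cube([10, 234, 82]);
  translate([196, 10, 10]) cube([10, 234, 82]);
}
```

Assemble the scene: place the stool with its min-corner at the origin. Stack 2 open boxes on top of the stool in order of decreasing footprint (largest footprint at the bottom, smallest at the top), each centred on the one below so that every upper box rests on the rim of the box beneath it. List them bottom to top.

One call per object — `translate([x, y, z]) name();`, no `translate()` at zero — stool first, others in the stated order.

stool();
translate([27, 49, 438]) open_box();
translate([47, 52, 770]) open_box_2();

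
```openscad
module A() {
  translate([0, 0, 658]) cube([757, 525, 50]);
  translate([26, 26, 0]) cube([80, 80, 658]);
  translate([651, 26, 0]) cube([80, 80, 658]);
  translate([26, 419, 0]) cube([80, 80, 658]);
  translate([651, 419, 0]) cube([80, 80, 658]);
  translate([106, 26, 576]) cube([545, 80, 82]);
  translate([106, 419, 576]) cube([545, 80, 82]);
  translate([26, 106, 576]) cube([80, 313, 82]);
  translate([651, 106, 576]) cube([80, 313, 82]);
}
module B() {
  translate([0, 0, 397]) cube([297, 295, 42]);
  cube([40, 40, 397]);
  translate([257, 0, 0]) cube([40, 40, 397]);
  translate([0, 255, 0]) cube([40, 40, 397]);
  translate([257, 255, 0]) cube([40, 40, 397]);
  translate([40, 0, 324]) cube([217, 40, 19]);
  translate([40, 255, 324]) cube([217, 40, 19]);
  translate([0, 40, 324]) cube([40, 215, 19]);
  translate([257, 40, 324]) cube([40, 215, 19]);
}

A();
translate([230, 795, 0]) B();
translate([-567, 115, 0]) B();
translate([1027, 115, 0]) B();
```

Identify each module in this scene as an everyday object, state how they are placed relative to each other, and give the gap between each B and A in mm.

A is a table. B is a stool. Three stools sit around the table at the +y, −x, +x sides. The gap between each stool and the table is 270 mm.

Each stool's nearest face is 270 mm from the table's bounding box.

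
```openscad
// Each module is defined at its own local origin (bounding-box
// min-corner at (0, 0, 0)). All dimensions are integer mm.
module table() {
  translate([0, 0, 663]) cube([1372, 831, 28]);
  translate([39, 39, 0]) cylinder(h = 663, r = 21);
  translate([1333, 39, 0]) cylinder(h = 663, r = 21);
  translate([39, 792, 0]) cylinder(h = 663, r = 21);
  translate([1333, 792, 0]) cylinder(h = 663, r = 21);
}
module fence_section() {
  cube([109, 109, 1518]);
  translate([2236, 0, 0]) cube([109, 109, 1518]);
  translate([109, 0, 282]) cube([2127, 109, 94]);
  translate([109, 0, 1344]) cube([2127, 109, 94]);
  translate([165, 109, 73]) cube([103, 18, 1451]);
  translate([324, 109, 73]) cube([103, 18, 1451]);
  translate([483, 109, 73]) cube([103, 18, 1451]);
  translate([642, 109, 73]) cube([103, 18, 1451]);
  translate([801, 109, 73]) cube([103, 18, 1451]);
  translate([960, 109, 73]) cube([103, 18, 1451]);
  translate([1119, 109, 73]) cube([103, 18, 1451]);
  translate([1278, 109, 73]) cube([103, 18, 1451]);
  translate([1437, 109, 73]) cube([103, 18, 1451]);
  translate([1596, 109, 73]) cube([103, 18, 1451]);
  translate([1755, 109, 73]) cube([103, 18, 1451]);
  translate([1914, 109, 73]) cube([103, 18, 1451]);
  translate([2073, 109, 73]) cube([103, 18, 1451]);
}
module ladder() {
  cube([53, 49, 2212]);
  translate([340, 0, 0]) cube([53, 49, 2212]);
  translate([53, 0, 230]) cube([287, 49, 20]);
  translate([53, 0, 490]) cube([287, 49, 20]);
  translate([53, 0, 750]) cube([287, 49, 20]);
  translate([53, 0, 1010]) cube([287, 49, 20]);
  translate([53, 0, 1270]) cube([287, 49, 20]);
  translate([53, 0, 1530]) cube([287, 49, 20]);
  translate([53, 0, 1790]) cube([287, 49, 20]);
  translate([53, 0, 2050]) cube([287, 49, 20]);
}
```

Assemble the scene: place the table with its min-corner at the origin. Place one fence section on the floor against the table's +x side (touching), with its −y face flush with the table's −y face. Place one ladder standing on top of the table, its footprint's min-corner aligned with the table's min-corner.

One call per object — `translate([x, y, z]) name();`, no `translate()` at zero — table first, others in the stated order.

table();
translate([1372, 0, 0]) fence_section();
translate([0, 0, 691]) ladder();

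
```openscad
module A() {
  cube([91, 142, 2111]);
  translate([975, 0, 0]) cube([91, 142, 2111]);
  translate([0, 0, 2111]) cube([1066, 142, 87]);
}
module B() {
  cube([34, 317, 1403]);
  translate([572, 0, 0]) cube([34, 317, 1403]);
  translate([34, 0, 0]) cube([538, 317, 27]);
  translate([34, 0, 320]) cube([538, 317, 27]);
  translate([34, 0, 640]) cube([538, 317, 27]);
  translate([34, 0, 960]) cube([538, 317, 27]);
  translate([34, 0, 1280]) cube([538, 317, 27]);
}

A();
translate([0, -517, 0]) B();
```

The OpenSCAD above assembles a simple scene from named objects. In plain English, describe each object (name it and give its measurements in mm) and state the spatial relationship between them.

A is a door frame. The clear opening is 884 mm wide and 2111 mm high. Two 91 mm wide jambs, 142 mm deep, stand either side of the opening from the floor to the top of the opening. A 87 mm thick head sits across the top of both jambs, spanning the full outside width of the frame.

B is a bookshelf 606 mm wide overall, 317 mm deep and 1403 mm tall. The two sides are 34 mm thick vertical panels. 5 horizontal shelves of 27 mm thickness span between the inner faces of the sides; the lowest shelf sits on the floor and shelves are stacked with a clear vertical gap of 293 mm between each pair.

The bookshelf is on the floor beside the door frame on its −y side.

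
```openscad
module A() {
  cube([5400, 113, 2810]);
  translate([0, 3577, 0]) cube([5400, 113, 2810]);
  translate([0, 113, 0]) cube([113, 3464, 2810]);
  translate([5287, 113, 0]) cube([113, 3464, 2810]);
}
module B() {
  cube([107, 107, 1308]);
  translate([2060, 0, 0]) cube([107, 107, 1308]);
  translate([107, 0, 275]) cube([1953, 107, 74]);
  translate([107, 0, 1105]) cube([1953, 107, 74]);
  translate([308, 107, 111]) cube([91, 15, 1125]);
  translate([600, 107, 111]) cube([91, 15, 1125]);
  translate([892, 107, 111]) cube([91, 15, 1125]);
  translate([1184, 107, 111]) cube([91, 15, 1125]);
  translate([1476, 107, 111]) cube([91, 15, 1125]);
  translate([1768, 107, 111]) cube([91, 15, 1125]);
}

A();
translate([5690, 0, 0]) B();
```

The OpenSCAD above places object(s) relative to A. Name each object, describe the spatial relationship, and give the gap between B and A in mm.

A is a house frame. B is a fence section. The fence section is on the floor beside the house frame on its +x side. The gap between the fence section and the house frame is 290 mm.

The fence section's nearest face is 290 mm from the house frame's +x face.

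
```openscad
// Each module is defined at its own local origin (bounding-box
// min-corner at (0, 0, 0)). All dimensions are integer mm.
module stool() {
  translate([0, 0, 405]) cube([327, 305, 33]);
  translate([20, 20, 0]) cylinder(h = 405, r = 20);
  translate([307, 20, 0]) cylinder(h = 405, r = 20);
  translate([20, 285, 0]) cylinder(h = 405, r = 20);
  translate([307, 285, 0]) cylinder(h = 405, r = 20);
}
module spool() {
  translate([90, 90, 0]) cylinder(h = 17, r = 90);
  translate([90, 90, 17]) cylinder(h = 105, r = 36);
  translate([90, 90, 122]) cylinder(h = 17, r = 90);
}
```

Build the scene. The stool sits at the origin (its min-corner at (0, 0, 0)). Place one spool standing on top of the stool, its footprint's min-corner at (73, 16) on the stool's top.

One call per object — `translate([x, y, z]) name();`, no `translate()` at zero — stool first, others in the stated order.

stool();
translate([73, 16, 438]) spool();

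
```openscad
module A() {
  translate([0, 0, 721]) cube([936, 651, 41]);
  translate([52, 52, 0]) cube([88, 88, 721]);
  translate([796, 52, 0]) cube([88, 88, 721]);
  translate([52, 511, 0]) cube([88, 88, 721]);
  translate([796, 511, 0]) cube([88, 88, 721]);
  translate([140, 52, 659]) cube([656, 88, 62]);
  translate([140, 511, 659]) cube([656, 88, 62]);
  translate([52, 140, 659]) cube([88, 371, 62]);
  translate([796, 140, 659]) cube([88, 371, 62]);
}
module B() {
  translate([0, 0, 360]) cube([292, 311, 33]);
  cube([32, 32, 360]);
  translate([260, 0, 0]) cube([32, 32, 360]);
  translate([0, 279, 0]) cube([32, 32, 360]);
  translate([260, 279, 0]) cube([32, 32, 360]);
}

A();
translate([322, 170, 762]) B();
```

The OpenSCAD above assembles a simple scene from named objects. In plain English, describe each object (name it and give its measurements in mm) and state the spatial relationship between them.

A is a table with a 936×651 mm rectangular top, 41 mm thick, top surface at z = 762 mm, supported by four 88×88 mm square legs, each inset 52 mm from the nearest pair of top edges, running from the floor. Four apron rails, 88 mm thick and 62 mm tall, run between adjacent legs with their top edges flush with the underside of the top and their outer faces flush with the legs' outer faces.

B is a four-legged stool. The seat is 292×311 mm, 33 mm thick, top at z = 393 mm. It stands on four square legs, each 32×32 mm in cross-section, from z = 0 to the seat underside, each flush with a corner of the seat.

The stool is on top of the table, centred.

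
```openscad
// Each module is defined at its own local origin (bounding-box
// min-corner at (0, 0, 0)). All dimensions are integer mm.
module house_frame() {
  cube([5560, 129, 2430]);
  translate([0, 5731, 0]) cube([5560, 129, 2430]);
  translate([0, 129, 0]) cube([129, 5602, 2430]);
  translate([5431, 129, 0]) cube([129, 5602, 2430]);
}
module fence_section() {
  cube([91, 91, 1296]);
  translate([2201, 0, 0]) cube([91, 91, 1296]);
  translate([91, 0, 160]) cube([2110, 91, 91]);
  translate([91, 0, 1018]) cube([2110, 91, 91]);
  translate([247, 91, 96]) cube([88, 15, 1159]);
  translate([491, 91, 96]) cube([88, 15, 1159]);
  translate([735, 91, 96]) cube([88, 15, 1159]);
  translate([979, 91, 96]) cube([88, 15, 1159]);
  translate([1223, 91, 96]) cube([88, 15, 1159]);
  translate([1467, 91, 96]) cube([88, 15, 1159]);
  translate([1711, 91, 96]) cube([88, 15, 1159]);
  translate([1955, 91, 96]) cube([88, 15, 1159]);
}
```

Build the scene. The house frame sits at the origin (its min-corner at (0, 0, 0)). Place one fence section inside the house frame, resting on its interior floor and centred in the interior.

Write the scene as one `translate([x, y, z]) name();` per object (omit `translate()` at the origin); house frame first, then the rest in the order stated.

house_frame();
translate([1634, 2877, 0]) fence_section();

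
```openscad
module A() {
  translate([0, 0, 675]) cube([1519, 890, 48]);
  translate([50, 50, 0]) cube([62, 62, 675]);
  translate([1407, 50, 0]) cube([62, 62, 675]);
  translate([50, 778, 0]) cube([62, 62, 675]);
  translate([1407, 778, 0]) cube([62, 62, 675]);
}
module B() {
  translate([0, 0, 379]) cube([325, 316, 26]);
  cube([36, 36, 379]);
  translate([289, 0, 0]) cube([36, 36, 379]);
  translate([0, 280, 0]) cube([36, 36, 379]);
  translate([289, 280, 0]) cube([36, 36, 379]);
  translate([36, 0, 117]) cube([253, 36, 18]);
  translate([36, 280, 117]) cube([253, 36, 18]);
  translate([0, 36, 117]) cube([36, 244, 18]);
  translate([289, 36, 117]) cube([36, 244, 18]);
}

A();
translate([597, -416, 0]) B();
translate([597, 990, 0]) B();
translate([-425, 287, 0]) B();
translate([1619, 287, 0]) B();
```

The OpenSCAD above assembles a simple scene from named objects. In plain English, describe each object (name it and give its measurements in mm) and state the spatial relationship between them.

A is a table: top 1519 mm (x) × 890 mm (y), 48 mm thick, upper face at z = 723 mm, on four 62×62 mm square legs, each inset 50 mm from the nearest pair of top edges, running from z = 0 to the bottom of the top.

B is a four-legged stool. The seat is 325×316 mm, 26 mm thick, top at z = 405 mm. It stands on four square legs, each 36×36 mm in cross-section, from z = 0 to the seat underside, each flush with a corner of the seat. Four stretchers, 36 mm wide and 18 mm tall, connect adjacent legs with their undersides at z = 117 mm, each running between the inner faces of the legs it joins and aligned with the legs' outer faces on the other axis.

Four stools sit around the table at the −y, +y, −x, +x sides.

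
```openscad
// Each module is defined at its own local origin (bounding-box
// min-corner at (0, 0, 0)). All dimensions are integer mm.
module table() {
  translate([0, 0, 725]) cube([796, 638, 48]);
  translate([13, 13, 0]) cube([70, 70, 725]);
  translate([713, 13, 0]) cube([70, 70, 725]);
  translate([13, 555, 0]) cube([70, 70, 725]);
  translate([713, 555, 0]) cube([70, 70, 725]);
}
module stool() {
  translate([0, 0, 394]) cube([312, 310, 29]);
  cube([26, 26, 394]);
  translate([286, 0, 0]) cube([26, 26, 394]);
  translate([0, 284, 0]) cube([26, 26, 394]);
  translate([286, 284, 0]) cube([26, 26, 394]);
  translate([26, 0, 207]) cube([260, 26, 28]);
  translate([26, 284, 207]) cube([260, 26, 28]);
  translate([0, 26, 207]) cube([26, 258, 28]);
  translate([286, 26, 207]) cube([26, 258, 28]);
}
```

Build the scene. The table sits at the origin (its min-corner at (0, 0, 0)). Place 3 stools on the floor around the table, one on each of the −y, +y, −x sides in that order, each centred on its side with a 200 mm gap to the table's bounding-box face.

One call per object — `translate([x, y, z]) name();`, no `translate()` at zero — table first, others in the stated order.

table();
translate([242, -510, 0]) stool();
translate([242, 838, 0]) stool();
translate([-512, 164, 0]) stool();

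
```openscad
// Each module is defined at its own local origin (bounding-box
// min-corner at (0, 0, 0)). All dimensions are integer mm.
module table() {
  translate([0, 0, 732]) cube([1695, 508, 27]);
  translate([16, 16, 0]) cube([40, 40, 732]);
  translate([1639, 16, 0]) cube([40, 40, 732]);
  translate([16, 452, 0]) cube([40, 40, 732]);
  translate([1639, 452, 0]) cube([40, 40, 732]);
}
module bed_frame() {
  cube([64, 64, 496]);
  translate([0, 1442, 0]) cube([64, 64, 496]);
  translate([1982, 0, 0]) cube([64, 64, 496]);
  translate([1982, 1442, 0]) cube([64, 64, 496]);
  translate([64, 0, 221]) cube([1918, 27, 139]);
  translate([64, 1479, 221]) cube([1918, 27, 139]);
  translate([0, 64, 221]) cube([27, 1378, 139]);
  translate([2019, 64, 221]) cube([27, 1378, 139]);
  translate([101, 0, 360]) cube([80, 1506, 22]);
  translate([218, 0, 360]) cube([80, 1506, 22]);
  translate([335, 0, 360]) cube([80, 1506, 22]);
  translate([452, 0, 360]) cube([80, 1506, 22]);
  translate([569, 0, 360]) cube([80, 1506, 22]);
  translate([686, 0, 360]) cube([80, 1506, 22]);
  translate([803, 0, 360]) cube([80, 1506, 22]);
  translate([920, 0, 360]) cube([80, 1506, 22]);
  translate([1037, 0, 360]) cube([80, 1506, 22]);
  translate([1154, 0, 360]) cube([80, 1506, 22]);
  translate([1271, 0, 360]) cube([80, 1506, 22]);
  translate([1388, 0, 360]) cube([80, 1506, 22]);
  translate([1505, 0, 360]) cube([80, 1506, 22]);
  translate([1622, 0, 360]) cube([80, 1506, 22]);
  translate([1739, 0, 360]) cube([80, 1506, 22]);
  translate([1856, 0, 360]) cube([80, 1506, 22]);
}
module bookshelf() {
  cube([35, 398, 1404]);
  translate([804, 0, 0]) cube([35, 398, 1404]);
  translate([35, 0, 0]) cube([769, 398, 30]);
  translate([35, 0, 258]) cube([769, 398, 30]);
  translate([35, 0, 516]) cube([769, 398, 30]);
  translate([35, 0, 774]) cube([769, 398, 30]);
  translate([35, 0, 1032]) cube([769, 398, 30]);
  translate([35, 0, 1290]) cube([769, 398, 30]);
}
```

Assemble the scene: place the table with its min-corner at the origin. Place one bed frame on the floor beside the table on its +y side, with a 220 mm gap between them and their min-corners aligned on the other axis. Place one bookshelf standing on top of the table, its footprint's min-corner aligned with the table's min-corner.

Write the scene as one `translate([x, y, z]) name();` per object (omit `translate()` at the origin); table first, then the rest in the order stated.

table();
translate([0, 728, 0]) bed_frame();
translate([0, 0, 759]) bookshelf();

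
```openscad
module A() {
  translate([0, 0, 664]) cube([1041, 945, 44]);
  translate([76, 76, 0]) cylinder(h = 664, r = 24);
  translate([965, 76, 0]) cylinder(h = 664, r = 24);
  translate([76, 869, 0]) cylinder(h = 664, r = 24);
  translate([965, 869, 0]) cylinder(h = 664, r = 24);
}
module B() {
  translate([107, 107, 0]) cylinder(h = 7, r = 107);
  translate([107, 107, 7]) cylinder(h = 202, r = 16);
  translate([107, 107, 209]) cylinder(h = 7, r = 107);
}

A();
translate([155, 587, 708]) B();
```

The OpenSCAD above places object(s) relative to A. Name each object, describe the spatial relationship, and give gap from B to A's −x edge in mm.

The spool's min-x is at 155; the table's min-x is 0; gap = 155 mm.

A is a table. B is a spool. The spool is on top of the table. The gap from the spool to the table's −x edge is 155 mm.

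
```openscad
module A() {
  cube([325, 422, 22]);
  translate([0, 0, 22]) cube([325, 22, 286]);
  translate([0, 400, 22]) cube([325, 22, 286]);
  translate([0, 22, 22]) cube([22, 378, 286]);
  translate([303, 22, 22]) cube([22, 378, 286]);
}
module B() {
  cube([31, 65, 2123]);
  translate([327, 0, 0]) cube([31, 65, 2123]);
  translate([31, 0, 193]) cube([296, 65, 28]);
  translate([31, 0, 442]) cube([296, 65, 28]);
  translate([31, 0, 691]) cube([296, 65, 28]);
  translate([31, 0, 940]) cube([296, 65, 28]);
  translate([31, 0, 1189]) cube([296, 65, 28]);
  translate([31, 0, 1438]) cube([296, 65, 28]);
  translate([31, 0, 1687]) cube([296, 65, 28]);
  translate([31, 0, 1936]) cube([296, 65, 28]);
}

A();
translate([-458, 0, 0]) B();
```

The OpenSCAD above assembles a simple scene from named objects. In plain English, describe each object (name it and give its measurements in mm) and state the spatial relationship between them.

A is an open storage box with external size 325×422×308 mm and wall thickness 22 mm (the base is also 22 mm thick). The base covers the whole footprint; the four walls stand on the base, with the y-facing walls full-width and the x-facing walls fitting between their inner faces.

B is a wooden ladder with two side rails of 31×65 mm section and 2123 mm height, set 358 mm apart overall. Between them run 8 rectangular rungs (65 mm deep, 28 mm thick), front faces flush with the rails' −y face. The bottom of the first rung is 193 mm above the floor and each subsequent rung is 249 mm higher than the one below.

The ladder is on the floor beside the open box on its −x side.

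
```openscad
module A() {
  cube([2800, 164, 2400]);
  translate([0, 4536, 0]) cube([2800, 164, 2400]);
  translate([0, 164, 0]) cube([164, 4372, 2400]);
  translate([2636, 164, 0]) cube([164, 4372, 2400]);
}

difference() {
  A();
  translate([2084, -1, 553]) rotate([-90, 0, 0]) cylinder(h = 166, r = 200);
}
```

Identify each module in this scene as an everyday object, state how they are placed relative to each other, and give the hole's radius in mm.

The subtracted cylinder has r = 200 mm.

A is a house frame. The house frame has a circular hole through its front wall. The hole's radius is 200 mm.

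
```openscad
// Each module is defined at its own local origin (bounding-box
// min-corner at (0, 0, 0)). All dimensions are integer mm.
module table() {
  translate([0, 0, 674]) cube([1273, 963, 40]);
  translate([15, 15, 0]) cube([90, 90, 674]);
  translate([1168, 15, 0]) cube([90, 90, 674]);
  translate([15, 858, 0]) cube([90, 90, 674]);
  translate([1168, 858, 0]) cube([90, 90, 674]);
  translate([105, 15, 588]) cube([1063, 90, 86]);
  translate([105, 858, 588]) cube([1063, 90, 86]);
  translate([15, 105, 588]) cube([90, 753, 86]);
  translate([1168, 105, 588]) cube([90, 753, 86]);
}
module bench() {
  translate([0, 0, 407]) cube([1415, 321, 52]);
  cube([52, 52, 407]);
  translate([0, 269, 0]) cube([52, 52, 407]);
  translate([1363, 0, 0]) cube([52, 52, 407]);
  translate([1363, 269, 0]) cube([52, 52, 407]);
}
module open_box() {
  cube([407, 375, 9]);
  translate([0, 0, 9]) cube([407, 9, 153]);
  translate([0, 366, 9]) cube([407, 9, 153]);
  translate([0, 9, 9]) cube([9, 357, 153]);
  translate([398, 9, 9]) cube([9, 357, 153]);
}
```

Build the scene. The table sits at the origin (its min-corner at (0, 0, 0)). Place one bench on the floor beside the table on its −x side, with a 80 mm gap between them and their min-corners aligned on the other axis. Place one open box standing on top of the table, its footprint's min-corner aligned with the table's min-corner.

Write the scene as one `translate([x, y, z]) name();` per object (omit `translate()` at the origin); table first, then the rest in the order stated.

table();
translate([-1495, 0, 0]) bench();
translate([0, 0, 714]) open_box();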